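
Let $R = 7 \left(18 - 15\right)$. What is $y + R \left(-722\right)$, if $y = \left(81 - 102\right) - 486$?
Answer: $-15669$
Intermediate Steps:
$y = -507$ ($y = \left(81 - 102\right) - 486 = -21 - 486 = -507$)
$R = 21$ ($R = 7 \cdot 3 = 21$)
$y + R \left(-722\right) = -507 + 21 \left(-722\right) = -507 - 15162 = -15669$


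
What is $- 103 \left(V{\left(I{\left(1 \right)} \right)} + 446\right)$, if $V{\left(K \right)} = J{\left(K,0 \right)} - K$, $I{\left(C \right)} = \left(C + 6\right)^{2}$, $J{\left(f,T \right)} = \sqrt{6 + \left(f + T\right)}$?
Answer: $-40891 - 103 \sqrt{55} \approx -41655.0$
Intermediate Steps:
$J{\left(f,T \right)} = \sqrt{6 + T + f}$ ($J{\left(f,T \right)} = \sqrt{6 + \left(T + f\right)} = \sqrt{6 + T + f}$)
$I{\left(C \right)} = \left(6 + C\right)^{2}$
$V{\left(K \right)} = \sqrt{6 + K} - K$ ($V{\left(K \right)} = \sqrt{6 + 0 + K} - K = \sqrt{6 + K} - K$)
$- 103 \left(V{\left(I{\left(1 \right)} \right)} + 446\right) = - 103 \left(\left(\sqrt{6 + \left(6 + 1\right)^{2}} - \left(6 + 1\right)^{2}\right) + 446\right) = - 103 \left(\left(\sqrt{6 + 7^{2}} - 7^{2}\right) + 446\right) = - 103 \left(\left(\sqrt{6 + 49} - 49\right) + 446\right) = - 103 \left(\left(\sqrt{55} - 49\right) + 446\right) = - 103 \left(\left(-49 + \sqrt{55}\right) + 446\right) = - 103 \left(397 + \sqrt{55}\right) = -40891 - 103 \sqrt{55}$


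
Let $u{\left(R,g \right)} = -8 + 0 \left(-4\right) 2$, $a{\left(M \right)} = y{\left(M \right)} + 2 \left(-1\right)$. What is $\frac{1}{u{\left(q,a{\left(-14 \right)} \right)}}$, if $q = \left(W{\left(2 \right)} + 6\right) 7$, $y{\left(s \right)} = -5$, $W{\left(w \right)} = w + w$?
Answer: $- \frac{1}{8} \approx -0.125$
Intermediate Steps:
$W{\left(w \right)} = 2 w$
$a{\left(M \right)} = -7$ ($a{\left(M \right)} = -5 + 2 \left(-1\right) = -5 - 2 = -7$)
$q = 70$ ($q = \left(2 \cdot 2 + 6\right) 7 = \left(4 + 6\right) 7 = 10 \cdot 7 = 70$)
$u{\left(R,g \right)} = -8$ ($u{\left(R,g \right)} = -8 + 0 \cdot 2 = -8 + 0 = -8$)
$\frac{1}{u{\left(q,a{\left(-14 \right)} \right)}} = \frac{1}{-8} = - \frac{1}{8}$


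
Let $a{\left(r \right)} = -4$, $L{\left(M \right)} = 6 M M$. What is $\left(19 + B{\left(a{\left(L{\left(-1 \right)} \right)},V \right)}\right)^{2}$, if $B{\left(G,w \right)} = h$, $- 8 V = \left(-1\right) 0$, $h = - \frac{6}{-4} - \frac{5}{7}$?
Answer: $\frac{76729}{196} \approx 391.47$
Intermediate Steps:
$L{\left(M \right)} = 6 M^{2}$
$h = \frac{11}{14}$ ($h = \left(-6\right) \left(- \frac{1}{4}\right) - \frac{5}{7} = \frac{3}{2} - \frac{5}{7} = \frac{11}{14} \approx 0.78571$)
$V = 0$ ($V = - \frac{\left(-1\right) 0}{8} = \left(- \frac{1}{8}\right) 0 = 0$)
$B{\left(G,w \right)} = \frac{11}{14}$
$\left(19 + B{\left(a{\left(L{\left(-1 \right)} \right)},V \right)}\right)^{2} = \left(19 + \frac{11}{14}\right)^{2} = \left(\frac{277}{14}\right)^{2} = \frac{76729}{196}$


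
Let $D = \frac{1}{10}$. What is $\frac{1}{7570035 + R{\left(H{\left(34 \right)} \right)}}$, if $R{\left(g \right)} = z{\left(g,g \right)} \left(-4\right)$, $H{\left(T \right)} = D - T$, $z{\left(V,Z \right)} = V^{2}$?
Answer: $\frac{25}{189135954} \approx 1.3218 \cdot 10^{-7}$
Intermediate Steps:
$D = \frac{1}{10} \approx 0.1$
$H{\left(T \right)} = \frac{1}{10} - T$
$R{\left(g \right)} = - 4 g^{2}$ ($R{\left(g \right)} = g^{2} \left(-4\right) = - 4 g^{2}$)
$\frac{1}{7570035 + R{\left(H{\left(34 \right)} \right)}} = \frac{1}{7570035 - 4 \left(\frac{1}{10} - 34\right)^{2}} = \frac{1}{7570035 - 4 \left(- \frac{339}{10}\right)^{2}} = \frac{1}{7570035 - \frac{114921}{25}} = \frac{1}{\frac{189135954}{25}} = \frac{25}{189135954}$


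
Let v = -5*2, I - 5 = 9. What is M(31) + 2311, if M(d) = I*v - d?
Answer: 2140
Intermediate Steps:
I = 14 (I = 5 + 9 = 14)
v = -10
M(d) = -140 - d (M(d) = 14*(-10) - d = -140 - d)
M(31) + 2311 = (-140 - 1*31) + 2311 = (-140 - 31) + 2311 = -171 + 2311 = 2140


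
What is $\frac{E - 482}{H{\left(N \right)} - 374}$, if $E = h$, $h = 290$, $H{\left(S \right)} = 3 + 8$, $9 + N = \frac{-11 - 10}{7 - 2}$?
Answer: $\frac{64}{121} \approx 0.52893$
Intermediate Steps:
$N = - \frac{66}{5}$ ($N = -9 + \frac{-11 - 10}{7 - 2} = -9 - \frac{21}{5} = - \frac{66}{5} \approx -13.2$)
$H{\left(S \right)} = 11$
$E = 290$
$\frac{E - 482}{H{\left(N \right)} - 374} = \frac{290 - 482}{11 - 374} = - \frac{192}{-363} = \left(-192\right) \left(- \frac{1}{363}\right) = \frac{64}{121}$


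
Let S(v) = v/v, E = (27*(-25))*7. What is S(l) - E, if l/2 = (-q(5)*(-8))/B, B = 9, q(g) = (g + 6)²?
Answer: 4726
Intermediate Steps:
q(g) = (6 + g)²
l = 1936/9 (l = 2*((-(6 + 5)²*(-8))/9) = 2*((-1*11²*(-8))*(⅑)) = 2*((-1*121*(-8))*(⅑)) = 2*(-121*(-8)*(⅑)) = 2*(968*(⅑)) = 2*(968/9) = 1936/9 ≈ 215.11)
E = -4725 (E = -675*7 = -4725)
S(v) = 1
S(l) - E = 1 - 1*(-4725) = 1 + 4725 = 4726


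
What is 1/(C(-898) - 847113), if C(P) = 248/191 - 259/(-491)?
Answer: -93781/79442933016 ≈ -1.1805e-6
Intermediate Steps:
C(P) = 171237/93781 (C(P) = 248*(1/191) - 259*(-1/491) = 248/191 + 259/491 = 171237/93781)
1/(C(-898) - 847113) = 1/(171237/93781 - 847113) = 1/(-79442933016/93781) = -93781/79442933016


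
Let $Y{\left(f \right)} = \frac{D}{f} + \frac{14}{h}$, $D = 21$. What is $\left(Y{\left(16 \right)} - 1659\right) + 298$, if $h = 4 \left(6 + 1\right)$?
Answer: $- \frac{21747}{16} \approx -1359.2$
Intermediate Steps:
$h = 28$ ($h = 4 \cdot 7 = 28$)
$Y{\left(f \right)} = \frac{1}{2} + \frac{21}{f}$ ($Y{\left(f \right)} = \frac{21}{f} + \frac{14}{28} = \frac{21}{f} + 14 \cdot \frac{1}{28} = \frac{21}{f} + \frac{1}{2} = \frac{1}{2} + \frac{21}{f}$)
$\left(Y{\left(16 \right)} - 1659\right) + 298 = \left(\frac{42 + 16}{2 \cdot 16} - 1659\right) + 298 = \left(\frac{1}{2} \cdot \frac{1}{16} \cdot 58 - 1659\right) + 298 = \left(\frac{29}{16} - 1659\right) + 298 = - \frac{26515}{16} + 298 = - \frac{21747}{16}$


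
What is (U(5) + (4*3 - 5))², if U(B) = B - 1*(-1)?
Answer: 169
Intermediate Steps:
U(B) = 1 + B (U(B) = B + 1 = 1 + B)
(U(5) + (4*3 - 5))² = ((1 + 5) + (4*3 - 5))² = (6 + (12 - 5))² = (6 + 7)² = 13² = 169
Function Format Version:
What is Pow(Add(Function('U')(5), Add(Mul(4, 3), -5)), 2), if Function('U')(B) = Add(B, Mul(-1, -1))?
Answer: 169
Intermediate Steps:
Function('U')(B) = Add(1, B) (Function('U')(B) = Add(B, 1) = Add(1, B))
Pow(Add(Function('U')(5), Add(Mul(4, 3), -5)), 2) = Pow(Add(Add(1, 5), Add(Mul(4, 3), -5)), 2) = Pow(Add(6, Add(12, -5)), 2) = Pow(Add(6, 7), 2) = Pow(13, 2) = 169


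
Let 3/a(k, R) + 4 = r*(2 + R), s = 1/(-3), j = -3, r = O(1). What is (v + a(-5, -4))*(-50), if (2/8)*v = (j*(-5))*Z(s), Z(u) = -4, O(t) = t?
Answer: 12025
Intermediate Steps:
r = 1
s = -⅓ ≈ -0.33333
a(k, R) = 3/(-2 + R) (a(k, R) = 3/(-4 + 1*(2 + R)) = 3/(-4 + (2 + R)) = 3/(-2 + R))
v = -240 (v = 4*(-3*(-5)*(-4)) = 4*(15*(-4)) = 4*(-60) = -240)
(v + a(-5, -4))*(-50) = (-240 + 3/(-2 - 4))*(-50) = (-240 + 3/(-6))*(-50) = (-240 + 3*(-⅙))*(-50) = (-240 - ½)*(-50) = -481/2*(-50) = 12025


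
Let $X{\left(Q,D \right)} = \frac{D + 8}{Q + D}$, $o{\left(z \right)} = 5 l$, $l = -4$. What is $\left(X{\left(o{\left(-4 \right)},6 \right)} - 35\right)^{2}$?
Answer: $1296$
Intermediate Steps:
$o{\left(z \right)} = -20$ ($o{\left(z \right)} = 5 \left(-4\right) = -20$)
$X{\left(Q,D \right)} = \frac{8 + D}{D + Q}$
$\left(X{\left(o{\left(-4 \right)},6 \right)} - 35\right)^{2} = \left(\frac{8 + 6}{6 - 20} - 35\right)^{2} = \left(\frac{1}{-14} \cdot 14 + \left(-71 + 36\right)\right)^{2} = \left(\left(- \frac{1}{14}\right) 14 - 35\right)^{2} = \left(-1 - 35\right)^{2} = \left(-36\right)^{2} = 1296$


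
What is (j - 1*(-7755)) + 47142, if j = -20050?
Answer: 34847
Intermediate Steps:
(j - 1*(-7755)) + 47142 = (-20050 - 1*(-7755)) + 47142 = (-20050 + 7755) + 47142 = -12295 + 47142 = 34847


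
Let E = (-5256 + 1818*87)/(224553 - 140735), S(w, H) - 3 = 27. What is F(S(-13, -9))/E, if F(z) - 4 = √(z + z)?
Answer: 167636/76455 + 83818*√15/76455 ≈ 6.4386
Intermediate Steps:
S(w, H) = 30 (S(w, H) = 3 + 27 = 30)
E = 76455/41909 (E = (-5256 + 158166)/83818 = 152910*(1/83818) = 76455/41909 ≈ 1.8243)
F(z) = 4 + √2*√z (F(z) = 4 + √(z + z) = 4 + √(2*z) = 4 + √2*√z)
F(S(-13, -9))/E = (4 + √2*√30)/(76455/41909) = (4 + 2*√15)*(41909/76455) = 167636/76455 + 83818*√15/76455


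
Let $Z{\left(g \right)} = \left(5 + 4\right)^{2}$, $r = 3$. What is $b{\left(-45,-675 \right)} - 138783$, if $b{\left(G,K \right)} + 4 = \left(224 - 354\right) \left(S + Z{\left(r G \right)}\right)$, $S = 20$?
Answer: $-151917$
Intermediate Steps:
$Z{\left(g \right)} = 81$ ($Z{\left(g \right)} = 9^{2} = 81$)
$b{\left(G,K \right)} = -13134$ ($b{\left(G,K \right)} = -4 + \left(224 - 354\right) \left(20 + 81\right) = -4 - 13130 = -13134$)
$b{\left(-45,-675 \right)} - 138783 = -13134 - 138783 = -151917$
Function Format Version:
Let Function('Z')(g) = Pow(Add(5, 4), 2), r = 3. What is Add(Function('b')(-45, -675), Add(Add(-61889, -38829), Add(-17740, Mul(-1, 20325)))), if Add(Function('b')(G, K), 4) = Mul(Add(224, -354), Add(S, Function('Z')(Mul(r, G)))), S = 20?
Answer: -151917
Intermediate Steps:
Function('Z')(g) = 81 (Function('Z')(g) = Pow(9, 2) = 81)
Function('b')(G, K) = -13134 (Function('b')(G, K) = Add(-4, Mul(Add(224, -354), Add(20, 81))) = Add(-4, Mul(-130, 101)) = Add(-4, -13130) = -13134)
Add(Function('b')(-45, -675), Add(Add(-61889, -38829), Add(-17740, Mul(-1, 20325)))) = Add(-13134, Add(Add(-61889, -38829), Add(-17740, Mul(-1, 20325)))) = Add(-13134, Add(-100718, Add(-17740, -20325))) = Add(-13134, Add(-100718, -38065)) = Add(-13134, -138783) = -151917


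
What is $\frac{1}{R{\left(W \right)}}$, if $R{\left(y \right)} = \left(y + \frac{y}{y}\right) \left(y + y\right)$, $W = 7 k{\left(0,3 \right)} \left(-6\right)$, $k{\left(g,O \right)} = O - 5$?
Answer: $\frac{1}{14280} \approx 7.0028 \cdot 10^{-5}$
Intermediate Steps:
$k{\left(g,O \right)} = -5 + O$ ($k{\left(g,O \right)} = O - 5 = -5 + O$)
$W = 84$ ($W = 7 \left(-5 + 3\right) \left(-6\right) = 7 \left(-2\right) \left(-6\right) = \left(-14\right) \left(-6\right) = 84$)
$R{\left(y \right)} = 2 y \left(1 + y\right)$ ($R{\left(y \right)} = \left(y + 1\right) 2 y = \left(1 + y\right) 2 y = 2 y \left(1 + y\right)$)
$\frac{1}{R{\left(W \right)}} = \frac{1}{2 \cdot 84 \left(1 + 84\right)} = \frac{1}{2 \cdot 84 \cdot 85} = \frac{1}{14280}$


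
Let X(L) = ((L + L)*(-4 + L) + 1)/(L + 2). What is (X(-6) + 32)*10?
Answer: 35/2 ≈ 17.500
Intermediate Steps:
X(L) = (1 + 2*L*(-4 + L))/(2 + L) (X(L) = ((2*L)*(-4 + L) + 1)/(2 + L) = (2*L*(-4 + L) + 1)/(2 + L) = (1 + 2*L*(-4 + L))/(2 + L))
(X(-6) + 32)*10 = ((1 - 8*(-6) + 2*(-6)**2)/(2 - 6) + 32)*10 = ((1 + 48 + 2*36)/(-4) + 32)*10 = (-(1 + 48 + 72)/4 + 32)*10 = (-1/4*121 + 32)*10 = (-121/4 + 32)*10 = (7/4)*10 = 35/2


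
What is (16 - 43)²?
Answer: 729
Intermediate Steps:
(16 - 43)² = (-27)² = 729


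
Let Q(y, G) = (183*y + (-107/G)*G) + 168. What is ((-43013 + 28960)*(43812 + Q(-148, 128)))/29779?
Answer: -235935817/29779 ≈ -7922.9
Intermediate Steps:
Q(y, G) = 61 + 183*y (Q(y, G) = (183*y - 107) + 168 = (-107 + 183*y) + 168 = 61 + 183*y)
((-43013 + 28960)*(43812 + Q(-148, 128)))/29779 = ((-43013 + 28960)*(43812 + (61 + 183*(-148))))/29779 = -14053*(43812 + (61 - 27084))*(1/29779) = -14053*(43812 - 27023)*(1/29779) = -14053*16789*(1/29779) = -235935817*1/29779 = -235935817/29779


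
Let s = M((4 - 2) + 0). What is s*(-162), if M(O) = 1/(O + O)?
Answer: -81/2 ≈ -40.500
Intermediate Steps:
M(O) = 1/(2*O)
s = ¼ (s = 1/(2*((4 - 2) + 0)) = 1/(2*(2 + 0)) = (½)/2 = (½)*(½) = ¼ ≈ 0.25000)
s*(-162) = (¼)*(-162) = -81/2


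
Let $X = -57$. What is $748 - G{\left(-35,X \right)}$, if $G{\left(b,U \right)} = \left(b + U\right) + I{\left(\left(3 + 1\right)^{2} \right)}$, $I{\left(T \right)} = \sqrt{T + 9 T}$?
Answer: $840 - 4 \sqrt{10} \approx 827.35$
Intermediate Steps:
$I{\left(T \right)} = \sqrt{10} \sqrt{T}$ ($I{\left(T \right)} = \sqrt{10 T} = \sqrt{10} \sqrt{T}$)
$G{\left(b,U \right)} = U + b + 4 \sqrt{10}$ ($G{\left(b,U \right)} = \left(b + U\right) + \sqrt{10} \sqrt{\left(3 + 1\right)^{2}} = \left(U + b\right) + \sqrt{10} \sqrt{4^{2}} = \left(U + b\right) + \sqrt{10} \sqrt{16} = \left(U + b\right) + \sqrt{10} \cdot 4 = \left(U + b\right) + 4 \sqrt{10} = U + b + 4 \sqrt{10}$)
$748 - G{\left(-35,X \right)} = 748 - \left(-57 - 35 + 4 \sqrt{10}\right) = 748 - \left(-92 + 4 \sqrt{10}\right) = 748 + \left(92 - 4 \sqrt{10}\right) = 840 - 4 \sqrt{10}$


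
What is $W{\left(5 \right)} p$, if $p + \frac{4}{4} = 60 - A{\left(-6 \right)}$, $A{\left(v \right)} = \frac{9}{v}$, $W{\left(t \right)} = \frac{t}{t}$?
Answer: $\frac{121}{2} \approx 60.5$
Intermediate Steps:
$W{\left(t \right)} = 1$
$p = \frac{121}{2}$ ($p = -1 + \left(60 - \frac{9}{-6}\right) = -1 + \left(60 - 9 \left(- \frac{1}{6}\right)\right) = -1 + \left(60 - - \frac{3}{2}\right) = -1 + \left(60 + \frac{3}{2}\right) = -1 + \frac{123}{2} = \frac{121}{2} \approx 60.5$)
$W{\left(5 \right)} p = 1 \cdot \frac{121}{2} = \frac{121}{2}$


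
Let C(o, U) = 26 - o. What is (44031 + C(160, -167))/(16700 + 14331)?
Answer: 6271/4433 ≈ 1.4146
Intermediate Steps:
(44031 + C(160, -167))/(16700 + 14331) = (44031 + (26 - 1*160))/(16700 + 14331) = (44031 + (26 - 160))/31031 = (44031 - 134)*(1/31031) = 43897*(1/31031) = 6271/4433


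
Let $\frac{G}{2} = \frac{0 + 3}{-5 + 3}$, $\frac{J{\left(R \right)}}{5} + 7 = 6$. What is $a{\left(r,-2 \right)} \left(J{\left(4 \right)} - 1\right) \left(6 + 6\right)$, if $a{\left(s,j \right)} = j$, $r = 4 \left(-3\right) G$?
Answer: $144$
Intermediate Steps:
$J{\left(R \right)} = -5$ ($J{\left(R \right)} = -35 + 5 \cdot 6 = -35 + 30 = -5$)
$G = -3$ ($G = 2 \frac{0 + 3}{-5 + 3} = 2 \frac{3}{-2} = 2 \cdot 3 \left(- \frac{1}{2}\right) = 2 \left(- \frac{3}{2}\right) = -3$)
$r = 36$ ($r = 4 \left(-3\right) \left(-3\right) = \left(-12\right) \left(-3\right) = 36$)
$a{\left(r,-2 \right)} \left(J{\left(4 \right)} - 1\right) \left(6 + 6\right) = - 2 \left(-5 - 1\right) \left(6 + 6\right) = \left(-2\right) \left(-6\right) 12 = 12 \cdot 12 = 144$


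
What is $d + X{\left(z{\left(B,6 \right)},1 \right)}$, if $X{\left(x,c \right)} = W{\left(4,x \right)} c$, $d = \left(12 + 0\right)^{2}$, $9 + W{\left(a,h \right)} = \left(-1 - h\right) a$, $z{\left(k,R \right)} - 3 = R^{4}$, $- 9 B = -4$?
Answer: $-5065$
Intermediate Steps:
$B = \frac{4}{9}$ ($B = \left(- \frac{1}{9}\right) \left(-4\right) = \frac{4}{9} \approx 0.44444$)
$z{\left(k,R \right)} = 3 + R^{4}$
$W{\left(a,h \right)} = -9 + a \left(-1 - h\right)$ ($W{\left(a,h \right)} = -9 + \left(-1 - h\right) a = -9 + a \left(-1 - h\right)$)
$d = 144$ ($d = 12^{2} = 144$)
$X{\left(x,c \right)} = c \left(-13 - 4 x\right)$ ($X{\left(x,c \right)} = \left(-9 - 4 - 4 x\right) c = \left(-13 - 4 x\right) c = c \left(-13 - 4 x\right)$)
$d + X{\left(z{\left(B,6 \right)},1 \right)} = 144 - 1 \left(13 + 4 \left(3 + 6^{4}\right)\right) = 144 - 1 \left(13 + 4 \left(3 + 1296\right)\right) = 144 - 1 \left(13 + 4 \cdot 1299\right) = 144 - 1 \left(13 + 5196\right) = 144 - 1 \cdot 5209 = 144 - 5209 = -5065$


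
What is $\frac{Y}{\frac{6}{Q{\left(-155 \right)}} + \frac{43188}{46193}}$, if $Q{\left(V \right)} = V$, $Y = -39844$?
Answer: $- \frac{142639826630}{3208491} \approx -44457.0$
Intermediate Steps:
$\frac{Y}{\frac{6}{Q{\left(-155 \right)}} + \frac{43188}{46193}} = - \frac{39844}{\frac{6}{-155} + \frac{43188}{46193}} = - \frac{39844}{6 \left(- \frac{1}{155}\right) + 43188 \cdot \frac{1}{46193}} = - \frac{39844}{- \frac{6}{155} + \frac{43188}{46193}} = - \frac{39844}{\frac{6416982}{7159915}} = \left(-39844\right) \frac{7159915}{6416982} = - \frac{142639826630}{3208491}$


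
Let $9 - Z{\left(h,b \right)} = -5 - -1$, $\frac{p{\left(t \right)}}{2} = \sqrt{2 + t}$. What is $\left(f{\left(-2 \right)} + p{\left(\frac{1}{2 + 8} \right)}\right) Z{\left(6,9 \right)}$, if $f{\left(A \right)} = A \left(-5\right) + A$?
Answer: $104 + \frac{13 \sqrt{210}}{5} \approx 141.68$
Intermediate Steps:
$p{\left(t \right)} = 2 \sqrt{2 + t}$
$Z{\left(h,b \right)} = 13$ ($Z{\left(h,b \right)} = 9 - \left(-5 - -1\right) = 9 - \left(-5 + 1\right) = 9 - -4 = 9 + 4 = 13$)
$f{\left(A \right)} = - 4 A$ ($f{\left(A \right)} = - 5 A + A = - 4 A$)
$\left(f{\left(-2 \right)} + p{\left(\frac{1}{2 + 8} \right)}\right) Z{\left(6,9 \right)} = \left(\left(-4\right) \left(-2\right) + 2 \sqrt{2 + \frac{1}{2 + 8}}\right) 13 = \left(8 + 2 \sqrt{2 + \frac{1}{10}}\right) 13 = \left(8 + 2 \sqrt{\frac{21}{10}}\right) 13 = \left(8 + 2 \frac{\sqrt{210}}{10}\right) 13 = \left(8 + \frac{\sqrt{210}}{5}\right) 13 = 104 + \frac{13 \sqrt{210}}{5}$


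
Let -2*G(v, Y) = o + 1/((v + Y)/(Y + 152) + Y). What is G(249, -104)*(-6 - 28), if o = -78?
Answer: -6427938/4847 ≈ -1326.2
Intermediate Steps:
G(v, Y) = 39 - 1/(2*(Y + (Y + v)/(152 + Y))) (G(v, Y) = -(-78 + 1/((v + Y)/(Y + 152) + Y))/2 = -(-78 + 1/((Y + v)/(152 + Y) + Y))/2 = -(-78 + 1/(Y + (Y + v)/(152 + Y)))/2 = 39 - 1/(2*(Y + (Y + v)/(152 + Y))))
G(249, -104)*(-6 - 28) = ((-76 + 39*249 + 39*(-104)**2 + (11933/2)*(-104))/(249 + (-104)**2 + 153*(-104)))*(-6 - 28) = ((-76 + 9711 + 39*10816 - 620516)/(249 + 10816 - 15912))*(-34) = ((-76 + 9711 + 421824 - 620516)/(-4847))*(-34) = -1/4847*(-189057)*(-34) = (189057/4847)*(-34) = -6427938/4847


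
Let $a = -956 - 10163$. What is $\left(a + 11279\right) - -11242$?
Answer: $11402$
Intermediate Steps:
$a = -11119$
$\left(a + 11279\right) - -11242 = \left(-11119 + 11279\right) - -11242 = 160 + 11242 = 11402$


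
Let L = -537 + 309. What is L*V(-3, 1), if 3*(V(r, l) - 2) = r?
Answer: -228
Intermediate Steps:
V(r, l) = 2 + r/3
L = -228
L*V(-3, 1) = -228*(2 + (⅓)*(-3)) = -228*(2 - 1) = -228*1 = -228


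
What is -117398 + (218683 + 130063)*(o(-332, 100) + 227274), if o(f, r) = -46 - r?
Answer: 79209864090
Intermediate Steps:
-117398 + (218683 + 130063)*(o(-332, 100) + 227274) = -117398 + (218683 + 130063)*((-46 - 1*100) + 227274) = -117398 + 348746*((-46 - 100) + 227274) = -117398 + 348746*(-146 + 227274) = -117398 + 348746*227128 = -117398 + 79209981488 = 79209864090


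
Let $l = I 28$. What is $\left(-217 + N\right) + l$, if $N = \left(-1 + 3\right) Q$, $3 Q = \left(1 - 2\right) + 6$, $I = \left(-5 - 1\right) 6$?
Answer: $- \frac{3665}{3} \approx -1221.7$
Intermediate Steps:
$I = -36$ ($I = \left(-6\right) 6 = -36$)
$Q = \frac{5}{3}$ ($Q = \frac{\left(1 - 2\right) + 6}{3} = \frac{-1 + 6}{3} = \frac{1}{3} \cdot 5 = \frac{5}{3} \approx 1.6667$)
$l = -1008$ ($l = \left(-36\right) 28 = -1008$)
$N = \frac{10}{3}$ ($N = \left(-1 + 3\right) \frac{5}{3} = 2 \cdot \frac{5}{3} = \frac{10}{3} \approx 3.3333$)
$\left(-217 + N\right) + l = \left(-217 + \frac{10}{3}\right) - 1008 = - \frac{641}{3} - 1008 = - \frac{3665}{3}$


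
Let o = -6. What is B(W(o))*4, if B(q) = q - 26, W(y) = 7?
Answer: -76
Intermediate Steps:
B(q) = -26 + q
B(W(o))*4 = (-26 + 7)*4 = -19*4 = -76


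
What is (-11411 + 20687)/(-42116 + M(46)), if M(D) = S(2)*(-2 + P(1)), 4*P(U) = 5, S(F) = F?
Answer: -18552/84235 ≈ -0.22024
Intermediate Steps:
P(U) = 5/4 (P(U) = (¼)*5 = 5/4)
M(D) = -3/2 (M(D) = 2*(-2 + 5/4) = 2*(-¾) = -3/2)
(-11411 + 20687)/(-42116 + M(46)) = (-11411 + 20687)/(-42116 - 3/2) = 9276/(-84235/2) = 9276*(-2/84235) = -18552/84235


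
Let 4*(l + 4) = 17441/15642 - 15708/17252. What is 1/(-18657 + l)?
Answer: -269855784/5035764988325 ≈ -5.3588e-5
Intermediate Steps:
l = -1065626237/269855784 (l = -4 + (17441/15642 - 15708/17252)/4 = -4 + (17441*(1/15642) - 15708*1/17252)/4 = -4 + (17441/15642 - 3927/4313)/4 = -4 + (¼)*(13796899/67463946) = -4 + 13796899/269855784 = -1065626237/269855784 ≈ -3.9489)
1/(-18657 + l) = 1/(-18657 - 1065626237/269855784) = 1/(-5035764988325/269855784) = -269855784/5035764988325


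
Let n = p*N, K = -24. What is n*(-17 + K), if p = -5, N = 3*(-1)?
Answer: -615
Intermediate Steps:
N = -3
n = 15 (n = -5*(-3) = 15)
n*(-17 + K) = 15*(-17 - 24) = 15*(-41) = -615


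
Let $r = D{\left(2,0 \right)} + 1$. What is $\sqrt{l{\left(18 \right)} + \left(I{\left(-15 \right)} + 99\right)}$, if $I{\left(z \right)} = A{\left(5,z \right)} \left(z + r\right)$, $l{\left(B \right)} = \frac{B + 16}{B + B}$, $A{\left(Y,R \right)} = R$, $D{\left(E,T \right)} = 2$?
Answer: $\frac{\sqrt{10078}}{6} \approx 16.732$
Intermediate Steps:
$r = 3$ ($r = 2 + 1 = 3$)
$l{\left(B \right)} = \frac{16 + B}{2 B}$
$I{\left(z \right)} = z \left(3 + z\right)$ ($I{\left(z \right)} = z \left(z + 3\right) = z \left(3 + z\right)$)
$\sqrt{l{\left(18 \right)} + \left(I{\left(-15 \right)} + 99\right)} = \sqrt{\frac{16 + 18}{2 \cdot 18} - \left(-99 + 15 \left(3 - 15\right)\right)} = \sqrt{\frac{1}{2} \cdot \frac{1}{18} \cdot 34 + \left(\left(-15\right) \left(-12\right) + 99\right)} = \sqrt{\frac{17}{18} + \left(180 + 99\right)} = \sqrt{\frac{17}{18} + 279} = \sqrt{\frac{5039}{18}} = \frac{\sqrt{10078}}{6}$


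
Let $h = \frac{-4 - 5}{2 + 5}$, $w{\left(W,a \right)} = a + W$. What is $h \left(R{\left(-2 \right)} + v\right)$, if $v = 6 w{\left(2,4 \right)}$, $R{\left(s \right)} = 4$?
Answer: $- \frac{360}{7} \approx -51.429$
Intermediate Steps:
$w{\left(W,a \right)} = W + a$
$h = - \frac{9}{7} \approx -1.2857$
$v = 36$ ($v = 6 \left(2 + 4\right) = 6 \cdot 6 = 36$)
$h \left(R{\left(-2 \right)} + v\right) = - \frac{9 \left(4 + 36\right)}{7} = \left(- \frac{9}{7}\right) 40 = - \frac{360}{7}$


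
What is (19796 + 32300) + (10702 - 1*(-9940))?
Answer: 72738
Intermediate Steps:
(19796 + 32300) + (10702 - 1*(-9940)) = 52096 + (10702 + 9940) = 52096 + 20642 = 72738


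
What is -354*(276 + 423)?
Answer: -247446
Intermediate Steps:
-354*(276 + 423) = -354*699 = -247446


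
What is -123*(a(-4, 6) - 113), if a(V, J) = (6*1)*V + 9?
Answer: 15744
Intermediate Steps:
a(V, J) = 9 + 6*V (a(V, J) = 6*V + 9 = 9 + 6*V)
-123*(a(-4, 6) - 113) = -123*((9 + 6*(-4)) - 113) = -123*((9 - 24) - 113) = -123*(-15 - 113) = -123*(-128) = 15744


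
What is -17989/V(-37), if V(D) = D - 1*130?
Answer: 17989/167 ≈ 107.72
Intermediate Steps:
V(D) = -130 + D (V(D) = D - 130 = -130 + D)
-17989/V(-37) = -17989/(-130 - 37) = -17989/(-167) = -17989*(-1/167) = 17989/167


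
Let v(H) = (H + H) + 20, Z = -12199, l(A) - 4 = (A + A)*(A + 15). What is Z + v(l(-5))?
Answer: -12371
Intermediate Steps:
l(A) = 4 + 2*A*(15 + A) (l(A) = 4 + (A + A)*(A + 15) = 4 + (2*A)*(15 + A) = 4 + 2*A*(15 + A))
v(H) = 20 + 2*H (v(H) = 2*H + 20 = 20 + 2*H)
Z + v(l(-5)) = -12199 + (20 + 2*(4 + 2*(-5)**2 + 30*(-5))) = -12199 + (20 + 2*(4 + 2*25 - 150)) = -12199 + (20 + 2*(4 + 50 - 150)) = -12199 + (20 + 2*(-96)) = -12199 + (20 - 192) = -12199 - 172 = -12371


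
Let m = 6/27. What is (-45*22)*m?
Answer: -220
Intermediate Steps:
m = 2/9 (m = 6*(1/27) = 2/9 ≈ 0.22222)
(-45*22)*m = -45*22*(2/9) = -990*2/9 = -220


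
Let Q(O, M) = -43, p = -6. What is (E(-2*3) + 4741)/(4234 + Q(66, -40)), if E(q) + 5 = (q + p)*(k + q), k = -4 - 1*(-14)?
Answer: 4688/4191 ≈ 1.1186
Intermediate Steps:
k = 10 (k = -4 + 14 = 10)
E(q) = -5 + (-6 + q)*(10 + q) (E(q) = -5 + (q - 6)*(10 + q) = -5 + (-6 + q)*(10 + q))
(E(-2*3) + 4741)/(4234 + Q(66, -40)) = ((-65 + (-2*3)² + 4*(-2*3)) + 4741)/(4234 - 43) = ((-65 + (-6)² + 4*(-6)) + 4741)/4191 = ((-65 + 36 - 24) + 4741)*(1/4191) = (-53 + 4741)*(1/4191) = 4688*(1/4191) = 4688/4191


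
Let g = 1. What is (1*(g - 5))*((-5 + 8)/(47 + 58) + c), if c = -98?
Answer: 13716/35 ≈ 391.89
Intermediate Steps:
(1*(g - 5))*((-5 + 8)/(47 + 58) + c) = (1*(1 - 5))*((-5 + 8)/(47 + 58) - 98) = (1*(-4))*(3/105 - 98) = -4*(3*(1/105) - 98) = -4*(1/35 - 98) = -4*(-3429/35) = 13716/35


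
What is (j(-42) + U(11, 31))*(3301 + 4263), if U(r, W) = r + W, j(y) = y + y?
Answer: -317688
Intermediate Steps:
j(y) = 2*y
U(r, W) = W + r
(j(-42) + U(11, 31))*(3301 + 4263) = (2*(-42) + (31 + 11))*(3301 + 4263) = (-84 + 42)*7564 = -42*7564 = -317688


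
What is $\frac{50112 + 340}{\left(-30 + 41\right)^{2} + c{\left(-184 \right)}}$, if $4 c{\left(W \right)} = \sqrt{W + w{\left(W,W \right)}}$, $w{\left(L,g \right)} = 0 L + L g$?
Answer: $\frac{12209384}{25073} - \frac{50452 \sqrt{8418}}{25073} \approx 302.33$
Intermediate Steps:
$w{\left(L,g \right)} = L g$ ($w{\left(L,g \right)} = 0 + L g = L g$)
$c{\left(W \right)} = \frac{\sqrt{W + W^{2}}}{4}$ ($c{\left(W \right)} = \frac{\sqrt{W + W W}}{4} = \frac{\sqrt{W + W^{2}}}{4}$)
$\frac{50112 + 340}{\left(-30 + 41\right)^{2} + c{\left(-184 \right)}} = \frac{50112 + 340}{\left(-30 + 41\right)^{2} + \frac{\sqrt{- 184 \left(1 - 184\right)}}{4}} = \frac{50452}{11^{2} + \frac{\sqrt{\left(-184\right) \left(-183\right)}}{4}} = \frac{50452}{121 + \frac{\sqrt{33672}}{4}} = \frac{50452}{121 + \frac{2 \sqrt{8418}}{4}} = \frac{50452}{121 + \frac{\sqrt{8418}}{2}}$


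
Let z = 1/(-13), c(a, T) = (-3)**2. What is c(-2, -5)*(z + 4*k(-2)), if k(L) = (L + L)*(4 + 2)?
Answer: -11241/13 ≈ -864.69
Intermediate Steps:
k(L) = 12*L (k(L) = (2*L)*6 = 12*L)
c(a, T) = 9
z = -1/13 ≈ -0.076923
c(-2, -5)*(z + 4*k(-2)) = 9*(-1/13 + 4*(12*(-2))) = 9*(-1/13 + 4*(-24)) = 9*(-1/13 - 96) = 9*(-1249/13) = -11241/13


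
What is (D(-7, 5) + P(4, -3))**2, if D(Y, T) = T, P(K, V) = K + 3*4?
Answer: 441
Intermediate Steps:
P(K, V) = 12 + K (P(K, V) = K + 12 = 12 + K)
(D(-7, 5) + P(4, -3))**2 = (5 + (12 + 4))**2 = (5 + 16)**2 = 21**2 = 441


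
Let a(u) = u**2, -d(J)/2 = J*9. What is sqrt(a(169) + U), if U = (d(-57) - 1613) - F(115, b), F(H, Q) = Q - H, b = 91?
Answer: sqrt(27998) ≈ 167.33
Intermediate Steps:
d(J) = -18*J (d(J) = -2*J*9 = -18*J)
U = -563 (U = (-18*(-57) - 1613) - (91 - 1*115) = (1026 - 1613) - (91 - 115) = -587 - 1*(-24) = -587 + 24 = -563)
sqrt(a(169) + U) = sqrt(169**2 - 563) = sqrt(28561 - 563) = sqrt(27998)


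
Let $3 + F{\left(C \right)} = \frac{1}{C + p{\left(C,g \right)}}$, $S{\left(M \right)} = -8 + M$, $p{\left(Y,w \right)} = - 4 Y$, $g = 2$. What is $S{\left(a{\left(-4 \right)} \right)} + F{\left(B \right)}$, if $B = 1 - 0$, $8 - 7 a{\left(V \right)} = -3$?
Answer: $- \frac{205}{21} \approx -9.7619$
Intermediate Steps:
$a{\left(V \right)} = \frac{11}{7}$ ($a{\left(V \right)} = \frac{8}{7} - - \frac{3}{7} = \frac{8}{7} + \frac{3}{7} = \frac{11}{7}$)
$B = 1$ ($B = 1 + 0 = 1$)
$F{\left(C \right)} = -3 - \frac{1}{3 C}$ ($F{\left(C \right)} = -3 + \frac{1}{C - 4 C} = -3 + \frac{1}{\left(-3\right) C} = -3 - \frac{1}{3 C}$)
$S{\left(a{\left(-4 \right)} \right)} + F{\left(B \right)} = \left(-8 + \frac{11}{7}\right) - \left(3 + \frac{1}{3 \cdot 1}\right) = - \frac{45}{7} - \frac{10}{3} = - \frac{205}{21}$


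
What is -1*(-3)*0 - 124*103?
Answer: -12772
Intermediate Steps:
-1*(-3)*0 - 124*103 = 3*0 - 12772 = 0 - 12772 = -12772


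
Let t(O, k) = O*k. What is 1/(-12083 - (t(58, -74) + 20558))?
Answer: -1/28349 ≈ -3.5275e-5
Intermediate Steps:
1/(-12083 - (t(58, -74) + 20558)) = 1/(-12083 - (58*(-74) + 20558)) = 1/(-12083 - (-4292 + 20558)) = 1/(-12083 - 1*16266) = 1/(-12083 - 16266) = 1/(-28349) = -1/28349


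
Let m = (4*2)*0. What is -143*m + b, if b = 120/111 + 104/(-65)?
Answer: -96/185 ≈ -0.51892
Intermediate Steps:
m = 0 (m = 8*0 = 0)
b = -96/185 (b = 120*(1/111) + 104*(-1/65) = 40/37 - 8/5 = -96/185 ≈ -0.51892)
-143*m + b = -143*0 - 96/185 = 0 - 96/185 = -96/185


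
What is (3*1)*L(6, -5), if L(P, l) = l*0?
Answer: 0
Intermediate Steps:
L(P, l) = 0
(3*1)*L(6, -5) = (3*1)*0 = 3*0 = 0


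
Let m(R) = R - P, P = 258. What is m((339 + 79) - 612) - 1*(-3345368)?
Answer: 3344916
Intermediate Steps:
m(R) = -258 + R (m(R) = R - 1*258 = R - 258 = -258 + R)
m((339 + 79) - 612) - 1*(-3345368) = (-258 + ((339 + 79) - 612)) - 1*(-3345368) = (-258 + (418 - 612)) + 3345368 = (-258 - 194) + 3345368 = -452 + 3345368 = 3344916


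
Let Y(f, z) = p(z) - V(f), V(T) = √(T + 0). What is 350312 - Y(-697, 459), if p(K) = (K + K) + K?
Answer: 348935 + I*√697 ≈ 3.4894e+5 + 26.401*I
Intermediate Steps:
V(T) = √T
p(K) = 3*K (p(K) = 2*K + K = 3*K)
Y(f, z) = -√f + 3*z (Y(f, z) = 3*z - √f = -√f + 3*z)
350312 - Y(-697, 459) = 350312 - (-√(-697) + 3*459) = 350312 - (-I*√697 + 1377) = 350312 - (1377 - I*√697) = 350312 + (-1377 + I*√697) = 348935 + I*√697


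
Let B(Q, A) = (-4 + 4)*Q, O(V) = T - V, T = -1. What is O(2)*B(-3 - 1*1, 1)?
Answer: 0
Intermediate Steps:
O(V) = -1 - V
B(Q, A) = 0 (B(Q, A) = 0*Q = 0)
O(2)*B(-3 - 1*1, 1) = (-1 - 1*2)*0 = (-1 - 2)*0 = -3*0 = 0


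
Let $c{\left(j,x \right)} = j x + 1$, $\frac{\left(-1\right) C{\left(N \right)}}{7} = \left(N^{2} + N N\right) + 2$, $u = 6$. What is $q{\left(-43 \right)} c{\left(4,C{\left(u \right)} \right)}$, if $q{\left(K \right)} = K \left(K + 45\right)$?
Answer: $178106$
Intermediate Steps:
$q{\left(K \right)} = K \left(45 + K\right)$
$C{\left(N \right)} = -14 - 14 N^{2}$ ($C{\left(N \right)} = - 7 \left(\left(N^{2} + N N\right) + 2\right) = - 7 \left(\left(N^{2} + N^{2}\right) + 2\right) = - 7 \left(2 N^{2} + 2\right) = - 7 \left(2 + 2 N^{2}\right) = -14 - 14 N^{2}$)
$c{\left(j,x \right)} = 1 + j x$
$q{\left(-43 \right)} c{\left(4,C{\left(u \right)} \right)} = - 43 \left(45 - 43\right) \left(1 + 4 \left(-14 - 14 \cdot 6^{2}\right)\right) = \left(-43\right) 2 \left(1 + 4 \left(-14 - 504\right)\right) = - 86 \left(1 + 4 \left(-14 - 504\right)\right) = - 86 \left(1 + 4 \left(-518\right)\right) = - 86 \left(1 - 2072\right) = \left(-86\right) \left(-2071\right) = 178106$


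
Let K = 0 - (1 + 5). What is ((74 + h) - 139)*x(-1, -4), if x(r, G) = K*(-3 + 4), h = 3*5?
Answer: 300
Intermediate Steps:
h = 15
K = -6 (K = 0 - 1*6 = 0 - 6 = -6)
x(r, G) = -6 (x(r, G) = -6*(-3 + 4) = -6*1 = -6)
((74 + h) - 139)*x(-1, -4) = ((74 + 15) - 139)*(-6) = (89 - 139)*(-6) = -50*(-6) = 300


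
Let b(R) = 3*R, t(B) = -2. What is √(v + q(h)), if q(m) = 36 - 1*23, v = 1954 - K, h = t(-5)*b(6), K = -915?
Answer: √2882 ≈ 53.684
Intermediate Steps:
h = -36 (h = -6*6 = -2*18 = -36)
v = 2869 (v = 1954 - 1*(-915) = 1954 + 915 = 2869)
q(m) = 13 (q(m) = 36 - 23 = 13)
√(v + q(h)) = √(2869 + 13) = √2882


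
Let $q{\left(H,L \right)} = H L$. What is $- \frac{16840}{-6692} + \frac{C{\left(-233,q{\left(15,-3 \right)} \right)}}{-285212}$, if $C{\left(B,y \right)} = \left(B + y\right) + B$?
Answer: $\frac{1201597423}{477159676} \approx 2.5182$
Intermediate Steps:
$C{\left(B,y \right)} = y + 2 B$
$- \frac{16840}{-6692} + \frac{C{\left(-233,q{\left(15,-3 \right)} \right)}}{-285212} = - \frac{16840}{-6692} + \frac{15 \left(-3\right) + 2 \left(-233\right)}{-285212} = \left(-16840\right) \left(- \frac{1}{6692}\right) + \left(-45 - 466\right) \left(- \frac{1}{285212}\right) = \frac{4210}{1673} - - \frac{511}{285212} = \frac{4210}{1673} + \frac{511}{285212} = \frac{1201597423}{477159676}$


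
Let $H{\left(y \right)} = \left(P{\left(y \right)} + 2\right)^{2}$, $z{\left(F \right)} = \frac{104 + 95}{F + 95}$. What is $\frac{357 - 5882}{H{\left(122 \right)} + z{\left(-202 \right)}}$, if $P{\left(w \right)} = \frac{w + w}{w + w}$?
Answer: $- \frac{591175}{764} \approx -773.79$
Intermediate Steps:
$z{\left(F \right)} = \frac{199}{95 + F}$
$P{\left(w \right)} = 1$ ($P{\left(w \right)} = \frac{2 w}{2 w} = 2 w \frac{1}{2 w} = 1$)
$H{\left(y \right)} = 9$ ($H{\left(y \right)} = \left(1 + 2\right)^{2} = 3^{2} = 9$)
$\frac{357 - 5882}{H{\left(122 \right)} + z{\left(-202 \right)}} = \frac{357 - 5882}{9 + \frac{199}{95 - 202}} = - \frac{5525}{9 + \frac{199}{-107}} = - \frac{5525}{9 + 199 \left(- \frac{1}{107}\right)} = - \frac{5525}{9 - \frac{199}{107}} = - \frac{5525}{\frac{764}{107}} = \left(-5525\right) \frac{107}{764} = - \frac{591175}{764}$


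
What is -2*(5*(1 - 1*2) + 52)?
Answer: -94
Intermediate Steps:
-2*(5*(1 - 1*2) + 52) = -2*(5*(1 - 2) + 52) = -2*(5*(-1) + 52) = -2*(-5 + 52) = -2*47 = -94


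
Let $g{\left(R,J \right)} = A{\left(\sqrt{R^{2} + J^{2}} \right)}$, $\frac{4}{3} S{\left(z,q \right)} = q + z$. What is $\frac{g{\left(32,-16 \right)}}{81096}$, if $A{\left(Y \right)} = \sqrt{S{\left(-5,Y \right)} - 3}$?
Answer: $\frac{\sqrt{-27 + 48 \sqrt{5}}}{162192} \approx 5.526 \cdot 10^{-5}$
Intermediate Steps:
$S{\left(z,q \right)} = \frac{3 q}{4} + \frac{3 z}{4}$ ($S{\left(z,q \right)} = \frac{3 \left(q + z\right)}{4} = \frac{3 q}{4} + \frac{3 z}{4}$)
$A{\left(Y \right)} = \sqrt{- \frac{27}{4} + \frac{3 Y}{4}}$ ($A{\left(Y \right)} = \sqrt{\left(\frac{3 Y}{4} + \frac{3}{4} \left(-5\right)\right) - 3} = \sqrt{\left(\frac{3 Y}{4} - \frac{15}{4}\right) - 3} = \sqrt{\left(- \frac{15}{4} + \frac{3 Y}{4}\right) - 3} = \sqrt{- \frac{27}{4} + \frac{3 Y}{4}}$)
$g{\left(R,J \right)} = \frac{\sqrt{-27 + 3 \sqrt{J^{2} + R^{2}}}}{2}$ ($g{\left(R,J \right)} = \frac{\sqrt{-27 + 3 \sqrt{R^{2} + J^{2}}}}{2} = \frac{\sqrt{-27 + 3 \sqrt{J^{2} + R^{2}}}}{2}$)
$\frac{g{\left(32,-16 \right)}}{81096} = \frac{\frac{1}{2} \sqrt{-27 + 3 \sqrt{\left(-16\right)^{2} + 32^{2}}}}{81096} = \frac{\sqrt{-27 + 3 \sqrt{256 + 1024}}}{2} \cdot \frac{1}{81096} = \frac{\sqrt{-27 + 3 \sqrt{1280}}}{2} \cdot \frac{1}{81096} = \frac{\sqrt{-27 + 3 \cdot 16 \sqrt{5}}}{2} \cdot \frac{1}{81096} = \frac{\sqrt{-27 + 48 \sqrt{5}}}{2} \cdot \frac{1}{81096} = \frac{\sqrt{-27 + 48 \sqrt{5}}}{162192}$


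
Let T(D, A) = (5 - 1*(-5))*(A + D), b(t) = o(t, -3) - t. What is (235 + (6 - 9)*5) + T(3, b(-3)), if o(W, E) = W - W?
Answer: 280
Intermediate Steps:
o(W, E) = 0
b(t) = -t (b(t) = 0 - t = -t)
T(D, A) = 10*A + 10*D (T(D, A) = (5 + 5)*(A + D) = 10*(A + D) = 10*A + 10*D)
(235 + (6 - 9)*5) + T(3, b(-3)) = (235 + (6 - 9)*5) + (10*(-1*(-3)) + 10*3) = (235 - 3*5) + (10*3 + 30) = (235 - 15) + (30 + 30) = 220 + 60 = 280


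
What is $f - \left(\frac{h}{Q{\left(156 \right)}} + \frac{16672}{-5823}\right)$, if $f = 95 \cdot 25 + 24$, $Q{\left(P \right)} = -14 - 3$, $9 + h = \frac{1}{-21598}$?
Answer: $\frac{5134069774925}{2138007618} \approx 2401.3$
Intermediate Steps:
$h = - \frac{194383}{21598}$ ($h = -9 + \frac{1}{-21598} = -9 - \frac{1}{21598} = - \frac{194383}{21598} \approx -9.0$)
$Q{\left(P \right)} = -17$ ($Q{\left(P \right)} = -14 - 3 = -17$)
$f = 2399$ ($f = 2375 + 24 = 2399$)
$f - \left(\frac{h}{Q{\left(156 \right)}} + \frac{16672}{-5823}\right) = 2399 - \left(- \frac{194383}{21598 \left(-17\right)} + \frac{16672}{-5823}\right) = 2399 - \left(\left(- \frac{194383}{21598}\right) \left(- \frac{1}{17}\right) + 16672 \left(- \frac{1}{5823}\right)\right) = 2399 - \left(\frac{194383}{367166} - \frac{16672}{5823}\right) = 2399 - - \frac{4989499343}{2138007618} = 2399 + \frac{4989499343}{2138007618} = \frac{5134069774925}{2138007618}$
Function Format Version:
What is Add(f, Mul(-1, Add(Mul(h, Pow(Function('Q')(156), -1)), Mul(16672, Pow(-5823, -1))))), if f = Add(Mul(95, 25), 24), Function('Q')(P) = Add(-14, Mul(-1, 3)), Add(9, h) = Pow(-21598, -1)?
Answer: Rational(5134069774925, 2138007618) ≈ 2401.3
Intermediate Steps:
h = Rational(-194383, 21598) (h = Add(-9, Pow(-21598, -1)) = Add(-9, Rational(-1, 21598)) = Rational(-194383, 21598) ≈ -9.0000)
Function('Q')(P) = -17 (Function('Q')(P) = Add(-14, -3) = -17)
f = 2399 (f = Add(2375, 24) = 2399)
Add(f, Mul(-1, Add(Mul(h, Pow(Function('Q')(156), -1)), Mul(16672, Pow(-5823, -1))))) = Add(2399, Mul(-1, Add(Mul(Rational(-194383, 21598), Pow(-17, -1)), Mul(16672, Pow(-5823, -1))))) = Add(2399, Mul(-1, Add(Mul(Rational(-194383, 21598), Rational(-1, 17)), Mul(16672, Rational(-1, 5823))))) = Add(2399, Mul(-1, Add(Rational(194383, 367166), Rational(-16672, 5823)))) = Add(2399, Mul(-1, Rational(-4989499343, 2138007618))) = Add(2399, Rational(4989499343, 2138007618)) = Rational(5134069774925, 2138007618)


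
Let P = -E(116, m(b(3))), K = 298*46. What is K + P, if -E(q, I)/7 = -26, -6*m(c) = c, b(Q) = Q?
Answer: 13526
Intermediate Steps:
m(c) = -c/6
K = 13708
E(q, I) = 182 (E(q, I) = -7*(-26) = 182)
P = -182 (P = -1*182 = -182)
K + P = 13708 - 182 = 13526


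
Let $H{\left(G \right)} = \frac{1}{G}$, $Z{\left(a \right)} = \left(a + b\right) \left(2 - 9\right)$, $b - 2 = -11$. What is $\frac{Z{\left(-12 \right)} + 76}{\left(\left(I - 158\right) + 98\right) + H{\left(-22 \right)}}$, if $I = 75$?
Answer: $\frac{4906}{329} \approx 14.912$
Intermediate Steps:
$b = -9$ ($b = 2 - 11 = -9$)
$Z{\left(a \right)} = 63 - 7 a$ ($Z{\left(a \right)} = \left(a - 9\right) \left(2 - 9\right) = \left(-9 + a\right) \left(-7\right) = 63 - 7 a$)
$\frac{Z{\left(-12 \right)} + 76}{\left(\left(I - 158\right) + 98\right) + H{\left(-22 \right)}} = \frac{\left(63 - -84\right) + 76}{\left(\left(75 - 158\right) + 98\right) + \frac{1}{-22}} = \frac{\left(63 + 84\right) + 76}{\left(-83 + 98\right) - \frac{1}{22}} = \frac{147 + 76}{15 - \frac{1}{22}} = \frac{223}{\frac{329}{22}} = 223 \cdot \frac{22}{329} = \frac{4906}{329}$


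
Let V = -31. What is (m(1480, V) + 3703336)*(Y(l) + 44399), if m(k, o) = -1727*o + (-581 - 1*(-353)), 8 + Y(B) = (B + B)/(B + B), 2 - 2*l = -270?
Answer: 166764984840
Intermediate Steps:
l = 136 (l = 1 - ½*(-270) = 1 + 135 = 136)
Y(B) = -7 (Y(B) = -8 + (B + B)/(B + B) = -8 + (2*B)/((2*B)) = -8 + (2*B)*(1/(2*B)) = -8 + 1 = -7)
m(k, o) = -228 - 1727*o (m(k, o) = -1727*o + (-581 + 353) = -1727*o - 228 = -228 - 1727*o)
(m(1480, V) + 3703336)*(Y(l) + 44399) = ((-228 - 1727*(-31)) + 3703336)*(-7 + 44399) = ((-228 + 53537) + 3703336)*44392 = (53309 + 3703336)*44392 = 3756645*44392 = 166764984840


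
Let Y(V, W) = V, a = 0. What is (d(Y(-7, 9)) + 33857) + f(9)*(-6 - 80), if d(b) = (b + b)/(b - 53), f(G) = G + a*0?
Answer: 992497/30 ≈ 33083.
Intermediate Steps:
f(G) = G (f(G) = G + 0*0 = G + 0 = G)
d(b) = 2*b/(-53 + b) (d(b) = (2*b)/(-53 + b) = 2*b/(-53 + b))
(d(Y(-7, 9)) + 33857) + f(9)*(-6 - 80) = (2*(-7)/(-53 - 7) + 33857) + 9*(-6 - 80) = (2*(-7)/(-60) + 33857) + 9*(-86) = (2*(-7)*(-1/60) + 33857) - 774 = (7/30 + 33857) - 774 = 1015717/30 - 774 = 992497/30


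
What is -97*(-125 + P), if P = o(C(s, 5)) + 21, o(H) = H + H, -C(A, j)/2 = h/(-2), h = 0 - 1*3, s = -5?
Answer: 10670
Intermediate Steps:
h = -3 (h = 0 - 3 = -3)
C(A, j) = -3 (C(A, j) = -(-6)/(-2) = -(-6)*(-1)/2 = -2*3/2 = -3)
o(H) = 2*H
P = 15 (P = 2*(-3) + 21 = -6 + 21 = 15)
-97*(-125 + P) = -97*(-125 + 15) = -97*(-110) = 10670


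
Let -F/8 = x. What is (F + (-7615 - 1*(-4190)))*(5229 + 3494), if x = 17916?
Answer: -1280126419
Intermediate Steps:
F = -143328 (F = -8*17916 = -143328)
(F + (-7615 - 1*(-4190)))*(5229 + 3494) = (-143328 + (-7615 - 1*(-4190)))*(5229 + 3494) = (-143328 + (-7615 + 4190))*8723 = (-143328 - 3425)*8723 = -146753*8723 = -1280126419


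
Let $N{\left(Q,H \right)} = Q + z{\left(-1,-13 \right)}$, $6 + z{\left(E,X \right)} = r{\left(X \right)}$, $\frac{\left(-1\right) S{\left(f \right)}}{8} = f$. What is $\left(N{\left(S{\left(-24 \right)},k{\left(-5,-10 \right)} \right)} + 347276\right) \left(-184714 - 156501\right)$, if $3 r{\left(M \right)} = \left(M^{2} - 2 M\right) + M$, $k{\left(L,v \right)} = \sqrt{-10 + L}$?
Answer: $- \frac{355739840120}{3} \approx -1.1858 \cdot 10^{11}$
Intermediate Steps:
$S{\left(f \right)} = - 8 f$
$r{\left(M \right)} = - \frac{M}{3} + \frac{M^{2}}{3}$ ($r{\left(M \right)} = \frac{\left(M^{2} - 2 M\right) + M}{3} = \frac{M^{2} - M}{3} = - \frac{M}{3} + \frac{M^{2}}{3}$)
$z{\left(E,X \right)} = -6 + \frac{X \left(-1 + X\right)}{3}$
$N{\left(Q,H \right)} = \frac{164}{3} + Q$ ($N{\left(Q,H \right)} = Q - \left(6 + \frac{13 \left(-1 - 13\right)}{3}\right) = Q - \left(6 + \frac{13}{3} \left(-14\right)\right) = Q + \left(-6 + \frac{182}{3}\right) = Q + \frac{164}{3} = \frac{164}{3} + Q$)
$\left(N{\left(S{\left(-24 \right)},k{\left(-5,-10 \right)} \right)} + 347276\right) \left(-184714 - 156501\right) = \left(\left(\frac{164}{3} - -192\right) + 347276\right) \left(-184714 - 156501\right) = \left(\left(\frac{164}{3} + 192\right) + 347276\right) \left(-341215\right) = \left(\frac{740}{3} + 347276\right) \left(-341215\right) = \frac{1042568}{3} \left(-341215\right) = - \frac{355739840120}{3}$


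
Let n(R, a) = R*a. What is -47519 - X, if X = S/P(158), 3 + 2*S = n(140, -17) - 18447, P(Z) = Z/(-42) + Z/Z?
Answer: -2974817/58 ≈ -51290.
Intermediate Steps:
P(Z) = 1 - Z/42 (P(Z) = Z*(-1/42) + 1 = -Z/42 + 1 = 1 - Z/42)
S = -10415 (S = -3/2 + (140*(-17) - 18447)/2 = -3/2 + (-2380 - 18447)/2 = -3/2 + (1/2)*(-20827) = -3/2 - 20827/2 = -10415)
X = 218715/58 (X = -10415/(1 - 1/42*158) = -10415/(1 - 79/21) = -10415/(-58/21) = -10415*(-21/58) = 218715/58 ≈ 3770.9)
-47519 - X = -47519 - 1*218715/58 = -47519 - 218715/58 = -2974817/58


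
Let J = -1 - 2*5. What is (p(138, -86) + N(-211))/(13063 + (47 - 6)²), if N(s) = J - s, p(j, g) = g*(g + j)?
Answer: -534/1843 ≈ -0.28974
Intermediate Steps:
J = -11 (J = -1 - 10 = -11)
N(s) = -11 - s
(p(138, -86) + N(-211))/(13063 + (47 - 6)²) = (-86*(-86 + 138) + (-11 - 1*(-211)))/(13063 + (47 - 6)²) = (-86*52 + (-11 + 211))/(13063 + 41²) = (-4472 + 200)/(13063 + 1681) = -4272/14744 = -4272*1/14744 = -534/1843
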